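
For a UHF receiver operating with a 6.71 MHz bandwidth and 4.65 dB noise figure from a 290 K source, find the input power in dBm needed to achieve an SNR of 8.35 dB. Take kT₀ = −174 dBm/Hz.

Sensitivity = −174 + 10 log₁₀(B) + NF + SNR_min
= −174 + 68.27 + 4.65 + 8.35
= −92.73 dBm → −92.7 dBm

−92.7 dBm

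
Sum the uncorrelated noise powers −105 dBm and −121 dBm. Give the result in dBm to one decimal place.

Convert to linear, add, convert back:
P₁ = 3.16×10⁻¹⁴ W, P₂ = 7.94×10⁻¹⁶ W
P_tot = 3.24×10⁻¹⁴ W → 10 log₁₀(P_tot / 10⁻³) = −104.9 dBm

−104.9 dBm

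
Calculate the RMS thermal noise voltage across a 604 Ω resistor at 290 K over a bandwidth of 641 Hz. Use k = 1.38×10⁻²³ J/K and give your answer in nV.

78.7 nV

V_n = √(4kTRB)
4kTRB = 4 × 1.38×10⁻²³ × 290 × 6.04×10² × 6.41×10² = 6.20×10⁻¹⁵ V²
V_n = √(6.20×10⁻¹⁵) = 7.87×10⁻⁸ V = 78.7 nV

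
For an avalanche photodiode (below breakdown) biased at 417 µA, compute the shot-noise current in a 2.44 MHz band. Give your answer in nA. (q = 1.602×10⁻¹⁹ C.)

18.1 nA

I_n = √(2qI·B)
2qI·B = 2 × 1.602×10⁻¹⁹ × 4.17×10⁻⁴ × 2.44×10⁶ = 3.26×10⁻¹⁶ A²
I_n = √(3.26×10⁻¹⁶) = 1.81×10⁻⁸ A = 18.1 nA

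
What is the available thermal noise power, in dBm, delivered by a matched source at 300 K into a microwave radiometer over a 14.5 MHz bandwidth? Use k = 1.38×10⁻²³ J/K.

−102.2 dBm

P_n = kTB = 1.38×10⁻²³ × 300 × 1.45×10⁷ = 6.00×10⁻¹⁴ W
In dBm: 10 log₁₀(6.00×10⁻¹⁴ / 10⁻³) = −102.2 dBm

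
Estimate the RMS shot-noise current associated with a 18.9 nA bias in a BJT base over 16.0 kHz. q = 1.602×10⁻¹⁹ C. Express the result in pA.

I_n = √(2qI·B)
2qI·B = 2 × 1.602×10⁻¹⁹ × 1.89×10⁻⁸ × 1.60×10⁴ = 9.69×10⁻²³ A²
I_n = √(9.69×10⁻²³) = 9.84×10⁻¹² A = 9.84 pA

9.84 pA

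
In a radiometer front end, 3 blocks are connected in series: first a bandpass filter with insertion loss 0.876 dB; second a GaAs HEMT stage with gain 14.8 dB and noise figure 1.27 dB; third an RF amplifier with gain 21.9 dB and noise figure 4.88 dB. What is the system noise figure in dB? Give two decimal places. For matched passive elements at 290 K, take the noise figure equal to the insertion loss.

2.36 dB

Convert to linear (a loss of L dB is a gain of −L dB): F_i = 10^(NF_i/10), G_i = 10^(G_i,dB/10)
  Stage 1: F_1 = 10^(0.876/10) = 1.223, G_1 = 10^(−0.876/10) = 0.8173
  Stage 2: F_2 = 10^(1.27/10) = 1.340, G_2 = 10^(14.8/10) = 30.20
  Stage 3: F_3 = 10^(4.88/10) = 3.076, G_3 = 10^(21.9/10) = 154.9
Friis cascade:
  F = 1.223 + (1.340 − 1)/0.8173 + (3.076 − 1)/24.68 = 1.723
NF = 10 log₁₀(1.723) = 2.36 dB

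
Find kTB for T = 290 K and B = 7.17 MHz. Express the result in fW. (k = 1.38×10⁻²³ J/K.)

28.7 fW

P_n = kTB = 1.38×10⁻²³ × 290 × 7.17×10⁶ = 2.87×10⁻¹⁴ W = 28.7 fW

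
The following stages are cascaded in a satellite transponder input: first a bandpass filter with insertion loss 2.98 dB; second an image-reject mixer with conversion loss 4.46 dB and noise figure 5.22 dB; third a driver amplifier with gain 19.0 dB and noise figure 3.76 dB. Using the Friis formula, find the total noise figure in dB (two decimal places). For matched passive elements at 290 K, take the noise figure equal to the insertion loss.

Convert to linear (a loss of L dB is a gain of −L dB): F_i = 10^(NF_i/10), G_i = 10^(G_i,dB/10)
  Stage 1: F_1 = 10^(2.98/10) = 1.986, G_1 = 10^(−2.98/10) = 0.5035
  Stage 2: F_2 = 10^(5.22/10) = 3.327, G_2 = 10^(−4.46/10) = 0.3581
  Stage 3: F_3 = 10^(3.76/10) = 2.377, G_3 = 10^(19.0/10) = 79.43
Friis cascade:
  F = 1.986 + (3.327 − 1)/0.5035 + (2.377 − 1)/0.1803 = 14.24
NF = 10 log₁₀(14.24) = 11.54 dB

11.54 dB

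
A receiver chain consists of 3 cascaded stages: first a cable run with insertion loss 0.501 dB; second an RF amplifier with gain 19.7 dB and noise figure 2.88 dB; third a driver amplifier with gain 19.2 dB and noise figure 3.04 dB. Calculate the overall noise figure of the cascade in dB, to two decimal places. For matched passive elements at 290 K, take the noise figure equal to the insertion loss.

3.41 dB

Convert to linear (a loss of L dB is a gain of −L dB): F_i = 10^(NF_i/10), G_i = 10^(G_i,dB/10)
  Stage 1: F_1 = 10^(0.501/10) = 1.122, G_1 = 10^(−0.501/10) = 0.8910
  Stage 2: F_2 = 10^(2.88/10) = 1.941, G_2 = 10^(19.7/10) = 93.33
  Stage 3: F_3 = 10^(3.04/10) = 2.014, G_3 = 10^(19.2/10) = 83.18
Friis cascade:
  F = 1.122 + (1.941 − 1)/0.8910 + (2.014 − 1)/83.16 = 2.190
NF = 10 log₁₀(2.190) = 3.41 dB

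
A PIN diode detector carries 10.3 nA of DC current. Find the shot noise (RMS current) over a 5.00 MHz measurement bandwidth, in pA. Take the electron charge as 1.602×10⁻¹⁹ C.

128 pA

I_n = √(2qI·B)
2qI·B = 2 × 1.602×10⁻¹⁹ × 1.03×10⁻⁸ × 5.00×10⁶ = 1.65×10⁻²⁰ A²
I_n = √(1.65×10⁻²⁰) = 1.28×10⁻¹⁰ A = 128 pA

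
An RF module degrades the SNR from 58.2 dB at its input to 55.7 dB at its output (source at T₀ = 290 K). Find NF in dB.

NF (dB) = SNR_in(dB) − SNR_out(dB) when the source is at T₀
NF = 58.2 − 55.7 = 2.5 dB

2.5 dB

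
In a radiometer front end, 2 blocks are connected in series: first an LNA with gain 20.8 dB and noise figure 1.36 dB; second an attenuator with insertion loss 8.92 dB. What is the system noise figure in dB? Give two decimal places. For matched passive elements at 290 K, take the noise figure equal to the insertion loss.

Convert to linear (a loss of L dB is a gain of −L dB): F_i = 10^(NF_i/10), G_i = 10^(G_i,dB/10)
  Stage 1: F_1 = 10^(1.36/10) = 1.368, G_1 = 10^(20.8/10) = 120.2
  Stage 2: F_2 = 10^(8.92/10) = 7.798, G_2 = 10^(−8.92/10) = 0.1282
Friis cascade:
  F = 1.368 + (7.798 − 1)/120.2 = 1.424
NF = 10 log₁₀(1.424) = 1.54 dB

1.54 dB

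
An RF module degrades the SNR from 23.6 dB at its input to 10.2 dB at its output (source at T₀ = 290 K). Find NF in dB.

NF (dB) = SNR_in(dB) − SNR_out(dB) when the source is at T₀
NF = 23.6 − 10.2 = 13.4 dB

13.4 dB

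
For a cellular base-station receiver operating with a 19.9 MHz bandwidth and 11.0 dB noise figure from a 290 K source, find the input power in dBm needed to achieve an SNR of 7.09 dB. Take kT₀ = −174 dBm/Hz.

−82.9 dBm

Sensitivity = −174 + 10 log₁₀(B) + NF + SNR_min
= −174 + 72.99 + 11.0 + 7.09
= −82.92 dBm → −82.9 dBm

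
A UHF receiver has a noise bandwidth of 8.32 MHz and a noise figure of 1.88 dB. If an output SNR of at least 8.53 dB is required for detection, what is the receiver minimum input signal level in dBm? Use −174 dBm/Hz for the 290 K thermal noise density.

−94.4 dBm

Sensitivity = −174 + 10 log₁₀(B) + NF + SNR_min
= −174 + 69.2 + 1.88 + 8.53
= −94.39 dBm → −94.4 dBm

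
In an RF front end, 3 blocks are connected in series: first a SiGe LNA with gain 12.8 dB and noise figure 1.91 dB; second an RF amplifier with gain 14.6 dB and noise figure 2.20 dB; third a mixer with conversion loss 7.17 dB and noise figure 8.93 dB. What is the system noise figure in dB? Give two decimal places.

2.04 dB

Convert to linear (a loss of L dB is a gain of −L dB): F_i = 10^(NF_i/10), G_i = 10^(G_i,dB/10)
  Stage 1: F_1 = 10^(1.91/10) = 1.552, G_1 = 10^(12.8/10) = 19.05
  Stage 2: F_2 = 10^(2.20/10) = 1.660, G_2 = 10^(14.6/10) = 28.84
  Stage 3: F_3 = 10^(8.93/10) = 7.816, G_3 = 10^(−7.17/10) = 0.1919
Friis cascade:
  F = 1.552 + (1.660 − 1)/19.05 + (7.816 − 1)/549.5 = 1.599
NF = 10 log₁₀(1.599) = 2.04 dB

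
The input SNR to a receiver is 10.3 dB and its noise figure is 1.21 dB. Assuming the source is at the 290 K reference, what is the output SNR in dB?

9.09 dB

By definition F = SNR_in/SNR_out, so in dB: SNR_out = SNR_in − NF
SNR_out = 10.3 − 1.21 = 9.09 dB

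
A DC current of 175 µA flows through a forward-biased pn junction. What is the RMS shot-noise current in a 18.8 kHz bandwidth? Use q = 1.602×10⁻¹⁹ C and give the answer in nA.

1.03 nA

I_n = √(2qI·B)
2qI·B = 2 × 1.602×10⁻¹⁹ × 1.75×10⁻⁴ × 1.88×10⁴ = 1.05×10⁻¹⁸ A²
I_n = √(1.05×10⁻¹⁸) = 1.03×10⁻⁹ A = 1.03 nA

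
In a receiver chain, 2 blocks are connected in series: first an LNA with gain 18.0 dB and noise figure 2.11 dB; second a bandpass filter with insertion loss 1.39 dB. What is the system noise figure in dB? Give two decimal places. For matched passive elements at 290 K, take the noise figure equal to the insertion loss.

Convert to linear (a loss of L dB is a gain of −L dB): F_i = 10^(NF_i/10), G_i = 10^(G_i,dB/10)
  Stage 1: F_1 = 10^(2.11/10) = 1.626, G_1 = 10^(18.0/10) = 63.10
  Stage 2: F_2 = 10^(1.39/10) = 1.377, G_2 = 10^(−1.39/10) = 0.7261
Friis cascade:
  F = 1.626 + (1.377 − 1)/63.10 = 1.632
NF = 10 log₁₀(1.632) = 2.13 dB

2.13 dB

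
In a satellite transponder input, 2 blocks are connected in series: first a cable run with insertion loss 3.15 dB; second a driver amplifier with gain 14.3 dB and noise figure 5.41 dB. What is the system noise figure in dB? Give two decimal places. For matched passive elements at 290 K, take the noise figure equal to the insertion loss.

Convert to linear (a loss of L dB is a gain of −L dB): F_i = 10^(NF_i/10), G_i = 10^(G_i,dB/10)
  Stage 1: F_1 = 10^(3.15/10) = 2.065, G_1 = 10^(−3.15/10) = 0.4842
  Stage 2: F_2 = 10^(5.41/10) = 3.475, G_2 = 10^(14.3/10) = 26.92
Friis cascade:
  F = 2.065 + (3.475 − 1)/0.4842 = 7.178
NF = 10 log₁₀(7.178) = 8.56 dB

8.56 dB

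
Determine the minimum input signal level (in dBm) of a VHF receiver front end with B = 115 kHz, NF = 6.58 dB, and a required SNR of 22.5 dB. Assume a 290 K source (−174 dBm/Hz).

−94.3 dBm

Sensitivity = −174 + 10 log₁₀(B) + NF + SNR_min
= −174 + 50.61 + 6.58 + 22.5
= −94.31 dBm → −94.3 dBm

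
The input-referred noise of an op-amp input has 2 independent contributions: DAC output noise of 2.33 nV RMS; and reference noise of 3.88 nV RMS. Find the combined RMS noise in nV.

Uncorrelated sources add in power (mean-square): V_tot = √(ΣV_i²)
V_tot = √[(2.33×10⁻⁹)² + (3.88×10⁻⁹)²] = 4.53×10⁻⁹ V = 4.53 nV

4.53 nV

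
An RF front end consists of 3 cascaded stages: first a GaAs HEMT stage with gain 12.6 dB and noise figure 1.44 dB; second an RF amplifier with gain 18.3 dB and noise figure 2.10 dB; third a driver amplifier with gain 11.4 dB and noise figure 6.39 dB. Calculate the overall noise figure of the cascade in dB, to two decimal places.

Convert to linear (a loss of L dB is a gain of −L dB): F_i = 10^(NF_i/10), G_i = 10^(G_i,dB/10)
  Stage 1: F_1 = 10^(1.44/10) = 1.393, G_1 = 10^(12.6/10) = 18.20
  Stage 2: F_2 = 10^(2.10/10) = 1.622, G_2 = 10^(18.3/10) = 67.61
  Stage 3: F_3 = 10^(6.39/10) = 4.355, G_3 = 10^(11.4/10) = 13.80
Friis cascade:
  F = 1.393 + (1.622 − 1)/18.20 + (4.355 − 1)/1230 = 1.430
NF = 10 log₁₀(1.430) = 1.55 dB

1.55 dB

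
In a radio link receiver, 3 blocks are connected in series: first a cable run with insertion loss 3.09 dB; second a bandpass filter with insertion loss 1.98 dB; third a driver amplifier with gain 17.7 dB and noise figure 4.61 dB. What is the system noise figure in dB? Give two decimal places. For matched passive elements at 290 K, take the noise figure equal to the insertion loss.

9.68 dB

Convert to linear (a loss of L dB is a gain of −L dB): F_i = 10^(NF_i/10), G_i = 10^(G_i,dB/10)
  Stage 1: F_1 = 10^(3.09/10) = 2.037, G_1 = 10^(−3.09/10) = 0.4909
  Stage 2: F_2 = 10^(1.98/10) = 1.578, G_2 = 10^(−1.98/10) = 0.6339
  Stage 3: F_3 = 10^(4.61/10) = 2.891, G_3 = 10^(17.7/10) = 58.88
Friis cascade:
  F = 2.037 + (1.578 − 1)/0.4909 + (2.891 − 1)/0.3112 = 9.290
NF = 10 log₁₀(9.290) = 9.68 dB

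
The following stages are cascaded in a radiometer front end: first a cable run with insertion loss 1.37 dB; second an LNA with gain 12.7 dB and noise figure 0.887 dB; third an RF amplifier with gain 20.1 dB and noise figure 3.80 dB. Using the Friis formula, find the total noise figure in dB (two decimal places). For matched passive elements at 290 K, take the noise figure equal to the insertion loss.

Convert to linear (a loss of L dB is a gain of −L dB): F_i = 10^(NF_i/10), G_i = 10^(G_i,dB/10)
  Stage 1: F_1 = 10^(1.37/10) = 1.371, G_1 = 10^(−1.37/10) = 0.7295
  Stage 2: F_2 = 10^(0.887/10) = 1.227, G_2 = 10^(12.7/10) = 18.62
  Stage 3: F_3 = 10^(3.80/10) = 2.399, G_3 = 10^(20.1/10) = 102.3
Friis cascade:
  F = 1.371 + (1.227 − 1)/0.7295 + (2.399 − 1)/13.58 = 1.784
NF = 10 log₁₀(1.784) = 2.52 dB

2.52 dB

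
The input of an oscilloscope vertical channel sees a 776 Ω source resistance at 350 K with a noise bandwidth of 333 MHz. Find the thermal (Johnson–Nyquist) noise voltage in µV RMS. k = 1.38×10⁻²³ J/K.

70.7 µV

V_n = √(4kTRB)
4kTRB = 4 × 1.38×10⁻²³ × 350 × 7.76×10² × 3.33×10⁸ = 4.99×10⁻⁹ V²
V_n = √(4.99×10⁻⁹) = 7.07×10⁻⁵ V = 70.7 µV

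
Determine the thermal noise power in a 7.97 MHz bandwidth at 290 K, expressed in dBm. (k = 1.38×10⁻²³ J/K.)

−105.0 dBm

P_n = kTB = 1.38×10⁻²³ × 290 × 7.97×10⁶ = 3.19×10⁻¹⁴ W
In dBm: 10 log₁₀(3.19×10⁻¹⁴ / 10⁻³) = −105.0 dBm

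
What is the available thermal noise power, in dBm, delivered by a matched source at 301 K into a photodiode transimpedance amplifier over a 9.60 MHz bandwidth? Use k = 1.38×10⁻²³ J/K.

P_n = kTB = 1.38×10⁻²³ × 301 × 9.60×10⁶ = 3.99×10⁻¹⁴ W
In dBm: 10 log₁₀(3.99×10⁻¹⁴ / 10⁻³) = −104.0 dBm

−104.0 dBm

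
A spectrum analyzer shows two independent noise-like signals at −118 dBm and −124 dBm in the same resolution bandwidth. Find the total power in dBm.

Convert to linear, add, convert back:
P₁ = 1.58×10⁻¹⁵ W, P₂ = 3.98×10⁻¹⁶ W
P_tot = 1.98×10⁻¹⁵ W → 10 log₁₀(P_tot / 10⁻³) = −117.0 dBm

−117.0 dBm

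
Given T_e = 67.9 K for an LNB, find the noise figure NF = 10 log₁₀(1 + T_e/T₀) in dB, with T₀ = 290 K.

0.914 dB

F = 1 + T_e/T₀ = 1 + 67.9/290 = 1.23414
NF = 10 log₁₀(1.23414) = 0.914 dB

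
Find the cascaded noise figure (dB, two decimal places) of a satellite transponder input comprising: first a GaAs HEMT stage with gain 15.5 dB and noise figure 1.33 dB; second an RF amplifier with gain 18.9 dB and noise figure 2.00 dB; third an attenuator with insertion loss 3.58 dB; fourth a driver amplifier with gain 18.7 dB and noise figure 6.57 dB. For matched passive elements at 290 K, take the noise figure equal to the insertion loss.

1.39 dB

Convert to linear (a loss of L dB is a gain of −L dB): F_i = 10^(NF_i/10), G_i = 10^(G_i,dB/10)
  Stage 1: F_1 = 10^(1.33/10) = 1.358, G_1 = 10^(15.5/10) = 35.48
  Stage 2: F_2 = 10^(2.00/10) = 1.585, G_2 = 10^(18.9/10) = 77.62
  Stage 3: F_3 = 10^(3.58/10) = 2.280, G_3 = 10^(−3.58/10) = 0.4385
  Stage 4: F_4 = 10^(6.57/10) = 4.539, G_4 = 10^(18.7/10) = 74.13
Friis cascade:
  F = 1.358 + (1.585 − 1)/35.48 + (2.280 − 1)/2754 + (4.539 − 1)/1208 = 1.378
NF = 10 log₁₀(1.378) = 1.39 dB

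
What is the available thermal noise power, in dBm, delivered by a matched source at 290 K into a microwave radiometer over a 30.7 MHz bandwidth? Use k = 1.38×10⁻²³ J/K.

P_n = kTB = 1.38×10⁻²³ × 290 × 3.07×10⁷ = 1.23×10⁻¹³ W
In dBm: 10 log₁₀(1.23×10⁻¹³ / 10⁻³) = −99.1 dBm

−99.1 dBm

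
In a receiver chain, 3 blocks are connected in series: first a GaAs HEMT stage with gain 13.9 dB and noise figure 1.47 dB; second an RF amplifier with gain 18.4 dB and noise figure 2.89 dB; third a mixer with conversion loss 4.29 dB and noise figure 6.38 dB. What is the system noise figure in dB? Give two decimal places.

1.59 dB

Convert to linear (a loss of L dB is a gain of −L dB): F_i = 10^(NF_i/10), G_i = 10^(G_i,dB/10)
  Stage 1: F_1 = 10^(1.47/10) = 1.403, G_1 = 10^(13.9/10) = 24.55
  Stage 2: F_2 = 10^(2.89/10) = 1.945, G_2 = 10^(18.4/10) = 69.18
  Stage 3: F_3 = 10^(6.38/10) = 4.345, G_3 = 10^(−4.29/10) = 0.3724
Friis cascade:
  F = 1.403 + (1.945 − 1)/24.55 + (4.345 − 1)/1698 = 1.443
NF = 10 log₁₀(1.443) = 1.59 dB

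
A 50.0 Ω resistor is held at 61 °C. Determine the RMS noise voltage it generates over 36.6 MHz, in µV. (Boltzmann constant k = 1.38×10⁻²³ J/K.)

5.81 µV

T = 61 °C + 273.15 = 334.15 K
V_n = √(4kTRB)
4kTRB = 4 × 1.38×10⁻²³ × 334.15 × 5.00×10¹ × 3.66×10⁷ = 3.38×10⁻¹¹ V²
V_n = √(3.38×10⁻¹¹) = 5.81×10⁻⁶ V = 5.81 µV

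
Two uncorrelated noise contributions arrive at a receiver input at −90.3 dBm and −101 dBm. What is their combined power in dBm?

−89.9 dBm

Convert to linear, add, convert back:
P₁ = 9.33×10⁻¹³ W, P₂ = 7.94×10⁻¹⁴ W
P_tot = 1.01×10⁻¹² W → 10 log₁₀(P_tot / 10⁻³) = −89.9 dBm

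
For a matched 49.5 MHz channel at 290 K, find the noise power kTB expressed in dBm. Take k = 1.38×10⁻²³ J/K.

−97.0 dBm

P_n = kTB = 1.38×10⁻²³ × 290 × 4.95×10⁷ = 1.98×10⁻¹³ W
In dBm: 10 log₁₀(1.98×10⁻¹³ / 10⁻³) = −97.0 dBm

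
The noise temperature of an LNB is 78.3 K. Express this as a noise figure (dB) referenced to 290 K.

1.04 dB

F = 1 + T_e/T₀ = 1 + 78.3/290 = 1.27
NF = 10 log₁₀(1.27) = 1.04 dB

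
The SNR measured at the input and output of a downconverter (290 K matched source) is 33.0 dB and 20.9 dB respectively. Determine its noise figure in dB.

NF (dB) = SNR_in(dB) − SNR_out(dB) when the source is at T₀
NF = 33.0 − 20.9 = 12.1 dB

12.1 dB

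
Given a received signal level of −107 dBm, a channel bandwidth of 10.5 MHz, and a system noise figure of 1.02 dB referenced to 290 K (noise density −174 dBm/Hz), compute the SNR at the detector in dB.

−4.2 dB

Noise floor: N = −174 + 10 log₁₀(B) + NF
10 log₁₀(1.05×10⁷) = 70.21 dB
N = −174 + 70.21 + 1.02 = −102.77 dBm
SNR = P_sig − N = −107 − (−102.77) = −4.23 dB → −4.2 dB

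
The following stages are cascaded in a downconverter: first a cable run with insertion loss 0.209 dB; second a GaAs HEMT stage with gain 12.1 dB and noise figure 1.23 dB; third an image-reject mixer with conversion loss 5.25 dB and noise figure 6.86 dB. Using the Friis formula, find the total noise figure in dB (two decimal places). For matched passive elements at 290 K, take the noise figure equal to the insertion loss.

2.15 dB

Convert to linear (a loss of L dB is a gain of −L dB): F_i = 10^(NF_i/10), G_i = 10^(G_i,dB/10)
  Stage 1: F_1 = 10^(0.209/10) = 1.049, G_1 = 10^(−0.209/10) = 0.9530
  Stage 2: F_2 = 10^(1.23/10) = 1.327, G_2 = 10^(12.1/10) = 16.22
  Stage 3: F_3 = 10^(6.86/10) = 4.853, G_3 = 10^(−5.25/10) = 0.2985
Friis cascade:
  F = 1.049 + (1.327 − 1)/0.9530 + (4.853 − 1)/15.46 = 1.642
NF = 10 log₁₀(1.642) = 2.15 dB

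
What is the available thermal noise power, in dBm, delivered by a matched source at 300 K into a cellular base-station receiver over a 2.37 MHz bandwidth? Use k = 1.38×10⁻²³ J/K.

P_n = kTB = 1.38×10⁻²³ × 300 × 2.37×10⁶ = 9.81×10⁻¹⁵ W
In dBm: 10 log₁₀(9.81×10⁻¹⁵ / 10⁻³) = −110.1 dBm

−110.1 dBm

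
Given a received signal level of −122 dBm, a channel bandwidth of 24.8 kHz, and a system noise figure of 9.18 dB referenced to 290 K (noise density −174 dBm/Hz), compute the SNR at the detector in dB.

Noise floor: N = −174 + 10 log₁₀(B) + NF
10 log₁₀(2.48×10⁴) = 43.94 dB
N = −174 + 43.94 + 9.18 = −120.88 dBm
SNR = P_sig − N = −122 − (−120.88) = −1.12 dB → −1.1 dB

−1.1 dB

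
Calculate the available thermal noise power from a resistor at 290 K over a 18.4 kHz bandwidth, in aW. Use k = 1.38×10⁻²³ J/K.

73.6 aW

P_n = kTB = 1.38×10⁻²³ × 290 × 1.84×10⁴ = 7.36×10⁻¹⁷ W = 73.6 aW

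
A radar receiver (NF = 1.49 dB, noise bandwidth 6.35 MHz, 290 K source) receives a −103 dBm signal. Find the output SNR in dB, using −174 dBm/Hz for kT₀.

1.5 dB

Noise floor: N = −174 + 10 log₁₀(B) + NF
10 log₁₀(6.35×10⁶) = 68.03 dB
N = −174 + 68.03 + 1.49 = −104.48 dBm
SNR = P_sig − N = −103 − (−104.48) = 1.48 dB → 1.5 dB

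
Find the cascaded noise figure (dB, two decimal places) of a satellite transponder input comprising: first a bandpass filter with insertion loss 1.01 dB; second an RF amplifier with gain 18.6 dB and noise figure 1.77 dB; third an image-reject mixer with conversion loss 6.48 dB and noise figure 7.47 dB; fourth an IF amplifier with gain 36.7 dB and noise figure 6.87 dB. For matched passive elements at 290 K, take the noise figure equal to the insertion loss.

Convert to linear (a loss of L dB is a gain of −L dB): F_i = 10^(NF_i/10), G_i = 10^(G_i,dB/10)
  Stage 1: F_1 = 10^(1.01/10) = 1.262, G_1 = 10^(−1.01/10) = 0.7925
  Stage 2: F_2 = 10^(1.77/10) = 1.503, G_2 = 10^(18.6/10) = 72.44
  Stage 3: F_3 = 10^(7.47/10) = 5.585, G_3 = 10^(−6.48/10) = 0.2249
  Stage 4: F_4 = 10^(6.87/10) = 4.864, G_4 = 10^(36.7/10) = 4677
Friis cascade:
  F = 1.262 + (1.503 − 1)/0.7925 + (5.585 − 1)/57.41 + (4.864 − 1)/12.91 = 2.276
NF = 10 log₁₀(2.276) = 3.57 dB

3.57 dB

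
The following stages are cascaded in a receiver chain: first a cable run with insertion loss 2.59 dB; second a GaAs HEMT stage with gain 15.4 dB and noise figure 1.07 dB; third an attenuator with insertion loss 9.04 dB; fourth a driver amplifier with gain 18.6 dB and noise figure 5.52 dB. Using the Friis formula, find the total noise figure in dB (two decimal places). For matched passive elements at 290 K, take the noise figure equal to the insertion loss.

5.76 dB

Convert to linear (a loss of L dB is a gain of −L dB): F_i = 10^(NF_i/10), G_i = 10^(G_i,dB/10)
  Stage 1: F_1 = 10^(2.59/10) = 1.816, G_1 = 10^(−2.59/10) = 0.5508
  Stage 2: F_2 = 10^(1.07/10) = 1.279, G_2 = 10^(15.4/10) = 34.67
  Stage 3: F_3 = 10^(9.04/10) = 8.017, G_3 = 10^(−9.04/10) = 0.1247
  Stage 4: F_4 = 10^(5.52/10) = 3.565, G_4 = 10^(18.6/10) = 72.44
Friis cascade:
  F = 1.816 + (1.279 − 1)/0.5508 + (8.017 − 1)/19.10 + (3.565 − 1)/2.382 = 3.767
NF = 10 log₁₀(3.767) = 5.76 dB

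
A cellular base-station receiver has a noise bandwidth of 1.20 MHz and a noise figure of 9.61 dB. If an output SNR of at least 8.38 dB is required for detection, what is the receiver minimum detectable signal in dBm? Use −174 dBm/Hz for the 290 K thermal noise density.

Sensitivity = −174 + 10 log₁₀(B) + NF + SNR_min
= −174 + 60.79 + 9.61 + 8.38
= −95.22 dBm → −95.2 dBm

−95.2 dBm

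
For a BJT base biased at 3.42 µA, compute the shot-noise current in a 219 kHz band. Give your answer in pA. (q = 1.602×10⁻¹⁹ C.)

490 pA

I_n = √(2qI·B)
2qI·B = 2 × 1.602×10⁻¹⁹ × 3.42×10⁻⁶ × 2.19×10⁵ = 2.40×10⁻¹⁹ A²
I_n = √(2.40×10⁻¹⁹) = 4.90×10⁻¹⁰ A = 490 pA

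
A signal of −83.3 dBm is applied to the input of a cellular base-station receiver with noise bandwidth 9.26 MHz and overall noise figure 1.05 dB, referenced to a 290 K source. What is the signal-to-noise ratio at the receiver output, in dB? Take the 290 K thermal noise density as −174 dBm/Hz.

Noise floor: N = −174 + 10 log₁₀(B) + NF
10 log₁₀(9.26×10⁶) = 69.67 dB
N = −174 + 69.67 + 1.05 = −103.28 dBm
SNR = P_sig − N = −83.3 − (−103.28) = 19.98 dB → 20.0 dB

20.0 dB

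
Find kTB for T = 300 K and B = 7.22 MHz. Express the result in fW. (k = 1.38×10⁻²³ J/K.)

P_n = kTB = 1.38×10⁻²³ × 300 × 7.22×10⁶ = 2.99×10⁻¹⁴ W = 29.9 fW

29.9 fW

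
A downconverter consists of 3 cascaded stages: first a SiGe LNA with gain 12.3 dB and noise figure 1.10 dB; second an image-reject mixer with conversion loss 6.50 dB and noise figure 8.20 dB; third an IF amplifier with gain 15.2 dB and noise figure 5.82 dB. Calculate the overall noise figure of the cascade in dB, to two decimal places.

Convert to linear (a loss of L dB is a gain of −L dB): F_i = 10^(NF_i/10), G_i = 10^(G_i,dB/10)
  Stage 1: F_1 = 10^(1.10/10) = 1.288, G_1 = 10^(12.3/10) = 16.98
  Stage 2: F_2 = 10^(8.20/10) = 6.607, G_2 = 10^(−6.50/10) = 0.2239
  Stage 3: F_3 = 10^(5.82/10) = 3.819, G_3 = 10^(15.2/10) = 33.11
Friis cascade:
  F = 1.288 + (6.607 − 1)/16.98 + (3.819 − 1)/3.802 = 2.360
NF = 10 log₁₀(2.360) = 3.73 dB

3.73 dB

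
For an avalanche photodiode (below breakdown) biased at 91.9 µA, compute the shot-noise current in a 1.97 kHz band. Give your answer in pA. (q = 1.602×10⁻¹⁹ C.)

241 pA

I_n = √(2qI·B)
2qI·B = 2 × 1.602×10⁻¹⁹ × 9.19×10⁻⁵ × 1.97×10³ = 5.80×10⁻²⁰ A²
I_n = √(5.80×10⁻²⁰) = 2.41×10⁻¹⁰ A = 241 pA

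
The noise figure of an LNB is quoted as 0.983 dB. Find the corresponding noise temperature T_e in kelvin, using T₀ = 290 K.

F = 10^(0.983/10) = 1.25401
T_e = (F − 1)·T₀ = (1.25401 − 1) × 290 = 73.7 K

73.7 K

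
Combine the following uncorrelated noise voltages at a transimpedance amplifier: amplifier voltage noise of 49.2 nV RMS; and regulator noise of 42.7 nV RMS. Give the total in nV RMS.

Uncorrelated sources add in power (mean-square): V_tot = √(ΣV_i²)
V_tot = √[(4.92×10⁻⁸)² + (4.27×10⁻⁸)²] = 6.51×10⁻⁸ V = 65.1 nV

65.1 nV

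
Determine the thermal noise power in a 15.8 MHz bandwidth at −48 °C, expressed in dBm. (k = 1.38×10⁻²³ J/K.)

−103.1 dBm

T = −48 °C + 273.15 = 225.15 K
P_n = kTB = 1.38×10⁻²³ × 225.15 × 1.58×10⁷ = 4.91×10⁻¹⁴ W
In dBm: 10 log₁₀(4.91×10⁻¹⁴ / 10⁻³) = −103.1 dBm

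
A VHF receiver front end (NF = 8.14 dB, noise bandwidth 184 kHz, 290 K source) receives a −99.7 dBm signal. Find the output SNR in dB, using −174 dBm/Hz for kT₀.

13.5 dB

Noise floor: N = −174 + 10 log₁₀(B) + NF
10 log₁₀(1.84×10⁵) = 52.65 dB
N = −174 + 52.65 + 8.14 = −113.21 dBm
SNR = P_sig − N = −99.7 − (−113.21) = 13.51 dB → 13.5 dB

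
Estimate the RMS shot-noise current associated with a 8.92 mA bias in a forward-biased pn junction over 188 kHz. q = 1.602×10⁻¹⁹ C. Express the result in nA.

23.2 nA

I_n = √(2qI·B)
2qI·B = 2 × 1.602×10⁻¹⁹ × 8.92×10⁻³ × 1.88×10⁵ = 5.37×10⁻¹⁶ A²
I_n = √(5.37×10⁻¹⁶) = 2.32×10⁻⁸ A = 23.2 nA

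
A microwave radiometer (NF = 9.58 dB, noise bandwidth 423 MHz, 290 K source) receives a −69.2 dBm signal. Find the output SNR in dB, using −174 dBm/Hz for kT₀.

9.0 dB

Noise floor: N = −174 + 10 log₁₀(B) + NF
10 log₁₀(4.23×10⁸) = 86.26 dB
N = −174 + 86.26 + 9.58 = −78.16 dBm
SNR = P_sig − N = −69.2 − (−78.16) = 8.96 dB → 9.0 dB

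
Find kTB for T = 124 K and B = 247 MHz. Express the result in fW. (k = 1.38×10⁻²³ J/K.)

P_n = kTB = 1.38×10⁻²³ × 124 × 2.47×10⁸ = 4.23×10⁻¹³ W = 423 fW

423 fW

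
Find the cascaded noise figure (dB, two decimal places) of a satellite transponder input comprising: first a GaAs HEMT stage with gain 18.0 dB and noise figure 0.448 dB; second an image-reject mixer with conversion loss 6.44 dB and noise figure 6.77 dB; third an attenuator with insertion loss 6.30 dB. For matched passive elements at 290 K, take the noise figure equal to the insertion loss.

1.45 dB

Convert to linear (a loss of L dB is a gain of −L dB): F_i = 10^(NF_i/10), G_i = 10^(G_i,dB/10)
  Stage 1: F_1 = 10^(0.448/10) = 1.109, G_1 = 10^(18.0/10) = 63.10
  Stage 2: F_2 = 10^(6.77/10) = 4.753, G_2 = 10^(−6.44/10) = 0.2270
  Stage 3: F_3 = 10^(6.30/10) = 4.266, G_3 = 10^(−6.30/10) = 0.2344
Friis cascade:
  F = 1.109 + (4.753 − 1)/63.10 + (4.266 − 1)/14.32 = 1.396
NF = 10 log₁₀(1.396) = 1.45 dB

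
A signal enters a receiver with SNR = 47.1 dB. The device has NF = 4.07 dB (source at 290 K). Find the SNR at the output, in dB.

By definition F = SNR_in/SNR_out, so in dB: SNR_out = SNR_in − NF
SNR_out = 47.1 − 4.07 = 43.03 dB

43.03 dB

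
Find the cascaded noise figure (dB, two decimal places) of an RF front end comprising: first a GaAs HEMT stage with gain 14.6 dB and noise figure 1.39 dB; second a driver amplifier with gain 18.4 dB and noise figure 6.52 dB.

Convert to linear (a loss of L dB is a gain of −L dB): F_i = 10^(NF_i/10), G_i = 10^(G_i,dB/10)
  Stage 1: F_1 = 10^(1.39/10) = 1.377, G_1 = 10^(14.6/10) = 28.84
  Stage 2: F_2 = 10^(6.52/10) = 4.487, G_2 = 10^(18.4/10) = 69.18
Friis cascade:
  F = 1.377 + (4.487 − 1)/28.84 = 1.498
NF = 10 log₁₀(1.498) = 1.76 dB

1.76 dB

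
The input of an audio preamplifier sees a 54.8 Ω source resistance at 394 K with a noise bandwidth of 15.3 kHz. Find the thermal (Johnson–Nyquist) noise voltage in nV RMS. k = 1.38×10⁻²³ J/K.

135 nV

V_n = √(4kTRB)
4kTRB = 4 × 1.38×10⁻²³ × 394 × 5.48×10¹ × 1.53×10⁴ = 1.82×10⁻¹⁴ V²
V_n = √(1.82×10⁻¹⁴) = 1.35×10⁻⁷ V = 135 nV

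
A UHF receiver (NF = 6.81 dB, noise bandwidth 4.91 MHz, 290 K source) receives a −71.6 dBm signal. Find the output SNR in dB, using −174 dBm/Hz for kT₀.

28.7 dB

Noise floor: N = −174 + 10 log₁₀(B) + NF
10 log₁₀(4.91×10⁶) = 66.91 dB
N = −174 + 66.91 + 6.81 = −100.28 dBm
SNR = P_sig − N = −71.6 − (−100.28) = 28.68 dB → 28.7 dB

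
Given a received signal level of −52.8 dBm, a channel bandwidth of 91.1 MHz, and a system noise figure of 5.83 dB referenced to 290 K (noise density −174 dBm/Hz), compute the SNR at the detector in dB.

35.8 dB

Noise floor: N = −174 + 10 log₁₀(B) + NF
10 log₁₀(9.11×10⁷) = 79.6 dB
N = −174 + 79.6 + 5.83 = −88.57 dBm
SNR = P_sig − N = −52.8 − (−88.57) = 35.77 dB → 35.8 dB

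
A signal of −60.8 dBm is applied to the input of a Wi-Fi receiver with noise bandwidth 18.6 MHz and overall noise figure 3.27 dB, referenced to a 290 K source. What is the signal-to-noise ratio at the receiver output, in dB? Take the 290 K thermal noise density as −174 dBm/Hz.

Noise floor: N = −174 + 10 log₁₀(B) + NF
10 log₁₀(1.86×10⁷) = 72.7 dB
N = −174 + 72.7 + 3.27 = −98.03 dBm
SNR = P_sig − N = −60.8 − (−98.03) = 37.23 dB → 37.2 dB

37.2 dB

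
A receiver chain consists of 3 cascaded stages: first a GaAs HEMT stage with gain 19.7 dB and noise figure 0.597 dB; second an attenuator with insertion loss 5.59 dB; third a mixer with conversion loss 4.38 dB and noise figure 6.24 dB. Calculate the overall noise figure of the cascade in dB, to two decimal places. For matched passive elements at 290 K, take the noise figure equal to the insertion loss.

Convert to linear (a loss of L dB is a gain of −L dB): F_i = 10^(NF_i/10), G_i = 10^(G_i,dB/10)
  Stage 1: F_1 = 10^(0.597/10) = 1.147, G_1 = 10^(19.7/10) = 93.33
  Stage 2: F_2 = 10^(5.59/10) = 3.622, G_2 = 10^(−5.59/10) = 0.2761
  Stage 3: F_3 = 10^(6.24/10) = 4.207, G_3 = 10^(−4.38/10) = 0.3648
Friis cascade:
  F = 1.147 + (3.622 − 1)/93.33 + (4.207 − 1)/25.76 = 1.300
NF = 10 log₁₀(1.300) = 1.14 dB

1.14 dB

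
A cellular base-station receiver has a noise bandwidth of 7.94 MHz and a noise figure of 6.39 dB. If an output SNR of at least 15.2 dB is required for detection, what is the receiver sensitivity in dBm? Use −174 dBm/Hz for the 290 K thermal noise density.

Sensitivity = −174 + 10 log₁₀(B) + NF + SNR_min
= −174 + 69 + 6.39 + 15.2
= −83.41 dBm → −83.4 dBm

−83.4 dBm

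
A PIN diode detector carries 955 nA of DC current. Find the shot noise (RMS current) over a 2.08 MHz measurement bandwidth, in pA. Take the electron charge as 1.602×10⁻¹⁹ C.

798 pA

I_n = √(2qI·B)
2qI·B = 2 × 1.602×10⁻¹⁹ × 9.55×10⁻⁷ × 2.08×10⁶ = 6.36×10⁻¹⁹ A²
I_n = √(6.36×10⁻¹⁹) = 7.98×10⁻¹⁰ A = 798 pA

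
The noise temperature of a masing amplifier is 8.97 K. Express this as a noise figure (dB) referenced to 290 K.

F = 1 + T_e/T₀ = 1 + 8.97/290 = 1.03093
NF = 10 log₁₀(1.03093) = 0.132 dB

0.132 dB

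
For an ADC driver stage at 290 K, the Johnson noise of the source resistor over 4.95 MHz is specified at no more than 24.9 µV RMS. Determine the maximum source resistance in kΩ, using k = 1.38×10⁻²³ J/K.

7.82 kΩ

Johnson–Nyquist: V_n = √(4kTRB) ⇒ R = V_n² / (4kTB)
4kTB = 4 × 1.38×10⁻²³ × 290 × 4.95×10⁶ = 7.92×10⁻¹⁴
R = (2.49×10⁻⁵)² / 7.92×10⁻¹⁴ = 7.82×10³ Ω = 7.82 kΩ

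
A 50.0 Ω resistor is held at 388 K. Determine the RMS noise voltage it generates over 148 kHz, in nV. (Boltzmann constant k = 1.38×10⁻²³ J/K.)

V_n = √(4kTRB)
4kTRB = 4 × 1.38×10⁻²³ × 388 × 5.00×10¹ × 1.48×10⁵ = 1.58×10⁻¹³ V²
V_n = √(1.58×10⁻¹³) = 3.98×10⁻⁷ V = 398 nV

398 nV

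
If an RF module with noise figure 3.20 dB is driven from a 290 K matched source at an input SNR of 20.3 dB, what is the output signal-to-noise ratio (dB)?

By definition F = SNR_in/SNR_out, so in dB: SNR_out = SNR_in − NF
SNR_out = 20.3 − 3.20 = 17.10 dB

17.10 dB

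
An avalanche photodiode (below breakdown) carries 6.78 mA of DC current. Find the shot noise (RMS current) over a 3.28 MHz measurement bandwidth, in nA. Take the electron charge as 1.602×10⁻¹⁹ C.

I_n = √(2qI·B)
2qI·B = 2 × 1.602×10⁻¹⁹ × 6.78×10⁻³ × 3.28×10⁶ = 7.13×10⁻¹⁵ A²
I_n = √(7.13×10⁻¹⁵) = 8.44×10⁻⁸ A = 84.4 nA

84.4 nA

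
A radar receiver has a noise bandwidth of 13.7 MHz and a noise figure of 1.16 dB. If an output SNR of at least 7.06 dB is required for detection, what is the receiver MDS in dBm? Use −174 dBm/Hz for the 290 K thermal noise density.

−94.4 dBm

Sensitivity = −174 + 10 log₁₀(B) + NF + SNR_min
= −174 + 71.37 + 1.16 + 7.06
= −94.41 dBm → −94.4 dBm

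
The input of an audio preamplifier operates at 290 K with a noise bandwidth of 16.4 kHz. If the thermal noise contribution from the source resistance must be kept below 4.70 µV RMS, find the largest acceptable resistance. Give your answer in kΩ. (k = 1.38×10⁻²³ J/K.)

84.1 kΩ

Johnson–Nyquist: V_n = √(4kTRB) ⇒ R = V_n² / (4kTB)
4kTB = 4 × 1.38×10⁻²³ × 290 × 1.64×10⁴ = 2.63×10⁻¹⁶
R = (4.70×10⁻⁶)² / 2.63×10⁻¹⁶ = 8.41×10⁴ Ω = 84.1 kΩ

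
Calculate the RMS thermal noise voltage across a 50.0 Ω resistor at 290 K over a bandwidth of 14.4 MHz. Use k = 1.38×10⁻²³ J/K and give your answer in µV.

V_n = √(4kTRB)
4kTRB = 4 × 1.38×10⁻²³ × 290 × 5.00×10¹ × 1.44×10⁷ = 1.15×10⁻¹¹ V²
V_n = √(1.15×10⁻¹¹) = 3.39×10⁻⁶ V = 3.39 µV

3.39 µV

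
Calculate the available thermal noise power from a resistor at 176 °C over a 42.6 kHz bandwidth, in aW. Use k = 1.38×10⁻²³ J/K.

264 aW

T = 176 °C + 273.15 = 449.15 K
P_n = kTB = 1.38×10⁻²³ × 449.15 × 4.26×10⁴ = 2.64×10⁻¹⁶ W = 264 aW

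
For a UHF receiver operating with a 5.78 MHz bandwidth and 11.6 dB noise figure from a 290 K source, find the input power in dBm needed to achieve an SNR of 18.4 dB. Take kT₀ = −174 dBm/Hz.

Sensitivity = −174 + 10 log₁₀(B) + NF + SNR_min
= −174 + 67.62 + 11.6 + 18.4
= −76.38 dBm → −76.4 dBm

−76.4 dBm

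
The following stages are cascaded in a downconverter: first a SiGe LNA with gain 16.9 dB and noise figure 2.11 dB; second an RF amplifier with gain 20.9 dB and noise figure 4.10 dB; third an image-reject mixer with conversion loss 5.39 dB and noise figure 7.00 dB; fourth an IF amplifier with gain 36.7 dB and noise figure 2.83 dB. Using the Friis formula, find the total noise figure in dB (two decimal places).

Convert to linear (a loss of L dB is a gain of −L dB): F_i = 10^(NF_i/10), G_i = 10^(G_i,dB/10)
  Stage 1: F_1 = 10^(2.11/10) = 1.626, G_1 = 10^(16.9/10) = 48.98
  Stage 2: F_2 = 10^(4.10/10) = 2.570, G_2 = 10^(20.9/10) = 123.0
  Stage 3: F_3 = 10^(7.00/10) = 5.012, G_3 = 10^(−5.39/10) = 0.2891
  Stage 4: F_4 = 10^(2.83/10) = 1.919, G_4 = 10^(36.7/10) = 4677
Friis cascade:
  F = 1.626 + (2.570 − 1)/48.98 + (5.012 − 1)/6026 + (1.919 − 1)/1742 = 1.659
NF = 10 log₁₀(1.659) = 2.20 dB

2.20 dB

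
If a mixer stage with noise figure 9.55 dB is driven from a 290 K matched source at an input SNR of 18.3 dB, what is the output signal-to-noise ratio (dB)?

By definition F = SNR_in/SNR_out, so in dB: SNR_out = SNR_in − NF
SNR_out = 18.3 − 9.55 = 8.75 dB

8.75 dB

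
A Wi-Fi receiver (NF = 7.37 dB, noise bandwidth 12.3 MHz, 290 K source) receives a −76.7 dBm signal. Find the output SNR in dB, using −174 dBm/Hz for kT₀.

Noise floor: N = −174 + 10 log₁₀(B) + NF
10 log₁₀(1.23×10⁷) = 70.9 dB
N = −174 + 70.9 + 7.37 = −95.73 dBm
SNR = P_sig − N = −76.7 − (−95.73) = 19.03 dB → 19.0 dB

19.0 dB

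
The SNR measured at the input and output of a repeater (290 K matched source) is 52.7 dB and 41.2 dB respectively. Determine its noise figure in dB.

NF (dB) = SNR_in(dB) − SNR_out(dB) when the source is at T₀
NF = 52.7 − 41.2 = 11.5 dB

11.5 dB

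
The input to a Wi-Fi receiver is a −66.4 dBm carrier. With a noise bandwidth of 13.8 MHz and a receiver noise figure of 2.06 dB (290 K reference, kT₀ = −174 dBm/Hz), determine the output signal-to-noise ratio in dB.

Noise floor: N = −174 + 10 log₁₀(B) + NF
10 log₁₀(1.38×10⁷) = 71.4 dB
N = −174 + 71.4 + 2.06 = −100.54 dBm
SNR = P_sig − N = −66.4 − (−100.54) = 34.14 dB → 34.1 dB

34.1 dB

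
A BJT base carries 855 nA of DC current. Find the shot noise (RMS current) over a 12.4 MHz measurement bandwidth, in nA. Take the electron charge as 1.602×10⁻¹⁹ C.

1.84 nA

I_n = √(2qI·B)
2qI·B = 2 × 1.602×10⁻¹⁹ × 8.55×10⁻⁷ × 1.24×10⁷ = 3.40×10⁻¹⁸ A²
I_n = √(3.40×10⁻¹⁸) = 1.84×10⁻⁹ A = 1.84 nA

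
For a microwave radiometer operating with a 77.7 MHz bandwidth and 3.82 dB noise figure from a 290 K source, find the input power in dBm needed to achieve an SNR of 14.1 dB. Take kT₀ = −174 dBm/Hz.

−77.2 dBm

Sensitivity = −174 + 10 log₁₀(B) + NF + SNR_min
= −174 + 78.9 + 3.82 + 14.1
= −77.18 dBm → −77.2 dBm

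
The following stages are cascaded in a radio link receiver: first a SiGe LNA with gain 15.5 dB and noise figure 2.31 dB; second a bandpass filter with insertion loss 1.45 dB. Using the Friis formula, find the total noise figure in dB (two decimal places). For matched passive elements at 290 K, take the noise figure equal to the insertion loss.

2.34 dB

Convert to linear (a loss of L dB is a gain of −L dB): F_i = 10^(NF_i/10), G_i = 10^(G_i,dB/10)
  Stage 1: F_1 = 10^(2.31/10) = 1.702, G_1 = 10^(15.5/10) = 35.48
  Stage 2: F_2 = 10^(1.45/10) = 1.396, G_2 = 10^(−1.45/10) = 0.7161
Friis cascade:
  F = 1.702 + (1.396 − 1)/35.48 = 1.713
NF = 10 log₁₀(1.713) = 2.34 dB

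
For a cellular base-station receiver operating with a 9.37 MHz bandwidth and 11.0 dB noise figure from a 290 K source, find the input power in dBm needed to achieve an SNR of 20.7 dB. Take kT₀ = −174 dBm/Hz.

−72.6 dBm

Sensitivity = −174 + 10 log₁₀(B) + NF + SNR_min
= −174 + 69.72 + 11.0 + 20.7
= −72.58 dBm → −72.6 dBm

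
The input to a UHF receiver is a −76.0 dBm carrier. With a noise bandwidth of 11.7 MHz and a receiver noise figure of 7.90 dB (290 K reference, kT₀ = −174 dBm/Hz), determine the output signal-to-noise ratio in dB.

Noise floor: N = −174 + 10 log₁₀(B) + NF
10 log₁₀(1.17×10⁷) = 70.68 dB
N = −174 + 70.68 + 7.90 = −95.42 dBm
SNR = P_sig − N = −76.0 − (−95.42) = 19.42 dB → 19.4 dB

19.4 dB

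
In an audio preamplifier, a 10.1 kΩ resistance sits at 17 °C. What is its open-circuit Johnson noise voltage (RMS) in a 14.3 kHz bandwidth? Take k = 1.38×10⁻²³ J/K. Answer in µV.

T = 17 °C + 273.15 = 290.15 K
V_n = √(4kTRB)
4kTRB = 4 × 1.38×10⁻²³ × 290.15 × 1.01×10⁴ × 1.43×10⁴ = 2.31×10⁻¹² V²
V_n = √(2.31×10⁻¹²) = 1.52×10⁻⁶ V = 1.52 µV

1.52 µV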